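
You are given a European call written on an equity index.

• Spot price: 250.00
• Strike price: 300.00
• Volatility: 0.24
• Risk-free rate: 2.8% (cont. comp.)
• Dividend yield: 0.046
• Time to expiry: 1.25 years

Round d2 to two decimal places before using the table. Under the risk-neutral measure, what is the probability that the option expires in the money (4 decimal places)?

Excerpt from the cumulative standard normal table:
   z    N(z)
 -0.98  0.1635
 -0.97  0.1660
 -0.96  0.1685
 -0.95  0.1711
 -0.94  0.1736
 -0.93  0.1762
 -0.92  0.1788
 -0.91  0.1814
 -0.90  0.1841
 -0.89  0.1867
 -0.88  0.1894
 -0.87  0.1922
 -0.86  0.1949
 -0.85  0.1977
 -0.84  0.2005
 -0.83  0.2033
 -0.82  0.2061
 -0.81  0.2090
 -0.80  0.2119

σ√T = 0.24·√1.25 = 0.2683
d₁ = [ln(250/300) + (0.028 − 0.046 + ½·0.24²)·1.25] / (σ√T) = (-0.1823 + 0.0135) / 0.2683 = -0.6292 which rounds to -0.63
d₂ = -0.6292 − 0.2683 = -0.8975 which rounds to -0.90
Pr(exercise) under Q = N(d₂) = 0.1841

0.1841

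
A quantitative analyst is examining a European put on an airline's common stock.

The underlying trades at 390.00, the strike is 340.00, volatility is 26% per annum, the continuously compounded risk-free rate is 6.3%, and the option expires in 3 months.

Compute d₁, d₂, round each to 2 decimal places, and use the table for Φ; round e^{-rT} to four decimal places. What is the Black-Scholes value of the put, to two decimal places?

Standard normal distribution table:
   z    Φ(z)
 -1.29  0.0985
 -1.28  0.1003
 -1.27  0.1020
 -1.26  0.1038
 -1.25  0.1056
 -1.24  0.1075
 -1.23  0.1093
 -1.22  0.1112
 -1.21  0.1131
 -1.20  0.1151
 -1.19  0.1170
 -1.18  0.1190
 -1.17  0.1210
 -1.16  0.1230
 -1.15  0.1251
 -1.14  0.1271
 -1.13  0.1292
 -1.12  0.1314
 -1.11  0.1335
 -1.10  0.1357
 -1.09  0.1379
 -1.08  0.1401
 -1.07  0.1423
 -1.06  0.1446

σ√T = 0.26 × 0.5000 = 0.1300
ln(S/K) + (r + σ²/2)T = ln(390/340) + (0.063 + 0.26²/2)·0.25 = 0.1372 + 0.0242 = 0.1614
d₁ = 0.1614 / 0.1300 = 1.2415 which rounds to 1.24
d₂ = d₁ − σ√T = 1.2415 − 0.1300 = 1.1115 which rounds to 1.11
exp(−rT) = exp(−0.063·0.25) = 0.9844
P = 340·0.9844·N(-1.11) − 390·N(-1.24) = 340·0.9844·0.1335 − 390·0.1075 = 44.6819 − 41.9250 = 2.7569

2.76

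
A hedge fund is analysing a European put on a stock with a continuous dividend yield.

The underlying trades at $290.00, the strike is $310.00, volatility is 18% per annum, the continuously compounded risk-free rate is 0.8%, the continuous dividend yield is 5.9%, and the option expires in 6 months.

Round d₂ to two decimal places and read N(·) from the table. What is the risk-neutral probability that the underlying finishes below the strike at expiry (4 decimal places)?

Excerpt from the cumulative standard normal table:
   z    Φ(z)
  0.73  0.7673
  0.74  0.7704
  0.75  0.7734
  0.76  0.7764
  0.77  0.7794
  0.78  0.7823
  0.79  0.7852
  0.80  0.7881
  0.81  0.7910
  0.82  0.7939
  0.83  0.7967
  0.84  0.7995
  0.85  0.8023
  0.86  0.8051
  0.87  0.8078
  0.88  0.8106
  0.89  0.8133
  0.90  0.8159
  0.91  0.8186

0.7852

σ√T = 0.18·√0.5 = 0.1273
d₁ = [ln(290/310) + (0.008 − 0.059 + ½·0.18²)·0.5] / (σ√T) = (-0.0667 − 0.0174) / 0.1273 = -0.6607 ⇒ -0.66
d₂ = -0.6607 − 0.1273 = -0.7880 ⇒ -0.79
Risk-neutral Pr[S_T < K] = N(−d₂) = N(0.79) = 0.7852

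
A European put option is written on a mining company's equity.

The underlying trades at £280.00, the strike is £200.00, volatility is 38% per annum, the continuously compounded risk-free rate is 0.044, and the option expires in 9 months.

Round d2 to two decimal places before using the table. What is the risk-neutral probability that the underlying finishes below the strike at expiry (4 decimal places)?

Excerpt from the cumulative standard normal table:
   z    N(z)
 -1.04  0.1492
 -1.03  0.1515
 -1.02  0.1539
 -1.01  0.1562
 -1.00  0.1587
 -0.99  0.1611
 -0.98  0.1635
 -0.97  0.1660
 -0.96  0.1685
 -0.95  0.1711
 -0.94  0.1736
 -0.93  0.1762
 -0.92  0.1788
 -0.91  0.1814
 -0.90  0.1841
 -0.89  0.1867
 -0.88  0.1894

T = 0.75;  σ√T = 0.3291
d₁ = [ln(280/200) + (0.044 + ½·0.38²)·0.75] / (σ√T) = (0.3365 + 0.0872) / 0.3291 = 1.2873 ≈ 1.29
d₂ = 1.2873 − 0.3291 = 0.9582 ≈ 0.96
Risk-neutral Pr[S_T < K] = N(−d₂) = N(-0.96) = 0.1685

0.1685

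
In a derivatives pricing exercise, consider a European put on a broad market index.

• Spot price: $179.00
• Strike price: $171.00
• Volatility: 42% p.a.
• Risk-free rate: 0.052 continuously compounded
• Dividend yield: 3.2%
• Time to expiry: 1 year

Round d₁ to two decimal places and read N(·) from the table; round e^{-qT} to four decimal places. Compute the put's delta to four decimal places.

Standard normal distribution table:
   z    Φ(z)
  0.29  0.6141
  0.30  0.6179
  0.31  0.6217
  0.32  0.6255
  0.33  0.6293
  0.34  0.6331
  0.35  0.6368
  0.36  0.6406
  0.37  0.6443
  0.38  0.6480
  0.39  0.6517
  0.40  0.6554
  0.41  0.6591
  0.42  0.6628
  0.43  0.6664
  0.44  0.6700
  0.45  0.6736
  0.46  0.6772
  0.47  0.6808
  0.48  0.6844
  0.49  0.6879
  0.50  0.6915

σ√T = 0.42 × 1.0000 = 0.4200
ln(S/K) + (r − q + σ²/2)T = ln(179/171) + (0.052 − 0.032 + 0.42²/2)·1 = 0.0457 + 0.1082 = 0.1539
d₁ = 0.1539 / 0.4200 = 0.3665 ≈ 0.37
N(d₁) = N(0.37) = 0.6443
Δ_put = e^(−qT)·(N(d₁) − 1) = 0.9685·(0.6443 − 1) = -0.3445

-0.3445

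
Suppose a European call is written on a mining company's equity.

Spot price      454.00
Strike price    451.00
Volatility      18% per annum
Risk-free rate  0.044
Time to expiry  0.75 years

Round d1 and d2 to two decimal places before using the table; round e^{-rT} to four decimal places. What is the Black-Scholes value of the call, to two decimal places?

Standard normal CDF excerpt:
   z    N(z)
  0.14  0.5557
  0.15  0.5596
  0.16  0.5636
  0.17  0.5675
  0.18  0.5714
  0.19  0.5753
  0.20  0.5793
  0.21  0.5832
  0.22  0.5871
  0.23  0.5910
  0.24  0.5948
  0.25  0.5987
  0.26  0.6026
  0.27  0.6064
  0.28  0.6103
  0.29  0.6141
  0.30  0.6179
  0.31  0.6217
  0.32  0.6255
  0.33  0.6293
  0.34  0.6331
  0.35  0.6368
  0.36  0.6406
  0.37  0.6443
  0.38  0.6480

36.38

σ√T = 0.18 × 0.8660 = 0.1559
d₁ = [ln(454/451) + (0.044 + 0.18²/2)·0.75] / 0.1559 = [0.0066 + 0.0451] / 0.1559 = 0.3322 which rounds to 0.33
d₂ = d₁ − σ√T = 0.3322 − 0.1559 = 0.1763 which rounds to 0.18
exp(−rT) = exp(−0.044·0.75) = 0.9675
N(d₁) = N(0.33) = 0.6293;  N(d₂) = N(0.18) = 0.5714
C = 454·0.6293 − 451·0.9675·0.5714 = 285.7022 − 249.3261 = 36.3761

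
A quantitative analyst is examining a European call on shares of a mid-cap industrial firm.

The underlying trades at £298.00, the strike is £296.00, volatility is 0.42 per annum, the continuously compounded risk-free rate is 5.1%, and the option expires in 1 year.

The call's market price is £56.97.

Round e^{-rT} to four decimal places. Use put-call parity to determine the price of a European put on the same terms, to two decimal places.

exp(−rT) = exp(−0.051·1) = 0.9503
Put-call parity: C − P = S − K·e^(−rT) = 298 − 296·0.9503 = 298 − 281.2888 = 16.7112
P = C − (C − P) = 56.97 − (16.7112) = 40.2588

£40.26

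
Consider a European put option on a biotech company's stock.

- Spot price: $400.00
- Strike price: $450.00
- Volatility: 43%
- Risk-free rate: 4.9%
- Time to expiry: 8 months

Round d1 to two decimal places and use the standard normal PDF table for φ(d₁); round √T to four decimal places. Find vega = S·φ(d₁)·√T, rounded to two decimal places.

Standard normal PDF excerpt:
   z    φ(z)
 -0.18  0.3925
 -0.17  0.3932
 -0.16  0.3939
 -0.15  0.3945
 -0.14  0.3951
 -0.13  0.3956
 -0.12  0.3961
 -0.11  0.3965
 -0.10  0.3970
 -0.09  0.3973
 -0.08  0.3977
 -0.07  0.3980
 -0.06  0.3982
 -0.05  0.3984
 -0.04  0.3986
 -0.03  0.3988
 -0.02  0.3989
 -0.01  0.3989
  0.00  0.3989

129.99

T = 0.6667;  σ√T = 0.3511
ln(S/K) + (r + σ²/2)T = ln(400/450) + (0.049 + 0.43²/2)·0.6667 = -0.1178 + 0.0943 = -0.0235
d₁ = -0.0235 / 0.3511 = -0.0669 ≈ -0.07
√T = √0.6667 = 0.8165
φ(d₁) = φ(-0.07) = 0.3980
vega = S·φ(d₁)·√T = 400·0.3980·0.8165 = 129.9868
(Call and put vega coincide under Black-Scholes.)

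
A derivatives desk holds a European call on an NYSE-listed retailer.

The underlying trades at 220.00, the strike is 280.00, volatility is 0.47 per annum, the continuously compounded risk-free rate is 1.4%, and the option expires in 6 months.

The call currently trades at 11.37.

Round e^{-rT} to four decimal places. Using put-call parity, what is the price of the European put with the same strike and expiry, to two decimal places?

69.41

e^(−rT) = e^(−0.014·0.5) = 0.9930
Put-call parity: C − P = S − K·e^(−rT) = 220 − 280·0.9930 = 220 − 278.0400 = -58.0400
P = C − (C − P) = 11.37 − (-58.0400) = 69.4100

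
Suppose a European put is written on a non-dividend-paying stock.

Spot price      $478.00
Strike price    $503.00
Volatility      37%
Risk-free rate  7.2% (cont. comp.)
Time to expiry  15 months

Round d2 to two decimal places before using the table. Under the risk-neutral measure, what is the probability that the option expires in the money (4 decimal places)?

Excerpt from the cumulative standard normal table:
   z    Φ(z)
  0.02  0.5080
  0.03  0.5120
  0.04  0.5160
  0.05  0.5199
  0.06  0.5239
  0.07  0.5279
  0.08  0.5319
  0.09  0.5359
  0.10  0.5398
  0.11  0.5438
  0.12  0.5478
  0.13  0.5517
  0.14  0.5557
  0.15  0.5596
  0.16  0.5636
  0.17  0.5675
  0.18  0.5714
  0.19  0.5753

0.5438

σ√T = 0.37 × 1.1180 = 0.4137
d₁ = [ln(478/503) + (0.072 + 0.37²/2)·1.25] / 0.4137 = [-0.0510 + 0.1756] / 0.4137 = 0.3012 ≈ 0.30
d₂ = d₁ − σ√T = 0.3012 − 0.4137 = -0.1125 ≈ -0.11
Risk-neutral Pr[S_T < K] = N(−d₂) = N(0.11) = 0.5438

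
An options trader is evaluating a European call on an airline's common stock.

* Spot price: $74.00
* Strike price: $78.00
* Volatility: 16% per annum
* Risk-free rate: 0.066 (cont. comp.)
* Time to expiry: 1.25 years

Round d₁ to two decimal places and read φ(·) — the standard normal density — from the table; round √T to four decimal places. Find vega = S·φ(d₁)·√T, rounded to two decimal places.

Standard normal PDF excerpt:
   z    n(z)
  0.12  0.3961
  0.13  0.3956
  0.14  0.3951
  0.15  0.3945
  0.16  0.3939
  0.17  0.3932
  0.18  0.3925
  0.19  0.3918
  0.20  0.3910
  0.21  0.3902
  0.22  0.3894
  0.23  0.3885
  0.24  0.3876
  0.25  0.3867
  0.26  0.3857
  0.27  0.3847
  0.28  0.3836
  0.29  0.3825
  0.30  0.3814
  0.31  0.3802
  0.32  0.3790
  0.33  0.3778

σ√T = 0.16·√1.25 = 0.1789
d₁ = [ln(74/78) + (0.066 + 0.16²/2)·1.25] / 0.1789 = [-0.0526 + 0.0985] / 0.1789 = 0.2563 → 0.26
√T = √1.25 = 1.1180
φ(d₁) = φ(0.26) = 0.3857
vega = S·φ(d₁)·√T = 74·0.3857·1.1180 = 31.9097

31.91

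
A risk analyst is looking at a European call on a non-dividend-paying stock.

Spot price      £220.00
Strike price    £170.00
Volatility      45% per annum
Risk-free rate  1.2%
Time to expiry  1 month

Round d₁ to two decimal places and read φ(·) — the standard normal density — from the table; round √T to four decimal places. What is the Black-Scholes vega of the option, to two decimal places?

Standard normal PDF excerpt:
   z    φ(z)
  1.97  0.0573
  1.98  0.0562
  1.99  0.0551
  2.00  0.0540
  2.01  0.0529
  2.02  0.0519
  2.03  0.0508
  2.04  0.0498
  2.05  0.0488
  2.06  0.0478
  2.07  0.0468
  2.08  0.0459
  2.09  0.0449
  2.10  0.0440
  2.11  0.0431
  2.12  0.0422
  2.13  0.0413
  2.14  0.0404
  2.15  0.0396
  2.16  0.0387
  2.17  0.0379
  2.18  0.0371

T = 0.08333;  σ√T = 0.1299
d₁ = [ln(220/170) + (0.012 + ½·0.45²)·0.08333] / (σ√T) = (0.2578 + 0.0094) / 0.1299 = 2.0574 ≈ 2.06
√T = √0.08333 = 0.2887
φ(d₁) = φ(2.06) = 0.0478
vega = S·φ(d₁)·√T = 220·0.0478·0.2887 = 3.0360
(The put has the same vega.)

3.04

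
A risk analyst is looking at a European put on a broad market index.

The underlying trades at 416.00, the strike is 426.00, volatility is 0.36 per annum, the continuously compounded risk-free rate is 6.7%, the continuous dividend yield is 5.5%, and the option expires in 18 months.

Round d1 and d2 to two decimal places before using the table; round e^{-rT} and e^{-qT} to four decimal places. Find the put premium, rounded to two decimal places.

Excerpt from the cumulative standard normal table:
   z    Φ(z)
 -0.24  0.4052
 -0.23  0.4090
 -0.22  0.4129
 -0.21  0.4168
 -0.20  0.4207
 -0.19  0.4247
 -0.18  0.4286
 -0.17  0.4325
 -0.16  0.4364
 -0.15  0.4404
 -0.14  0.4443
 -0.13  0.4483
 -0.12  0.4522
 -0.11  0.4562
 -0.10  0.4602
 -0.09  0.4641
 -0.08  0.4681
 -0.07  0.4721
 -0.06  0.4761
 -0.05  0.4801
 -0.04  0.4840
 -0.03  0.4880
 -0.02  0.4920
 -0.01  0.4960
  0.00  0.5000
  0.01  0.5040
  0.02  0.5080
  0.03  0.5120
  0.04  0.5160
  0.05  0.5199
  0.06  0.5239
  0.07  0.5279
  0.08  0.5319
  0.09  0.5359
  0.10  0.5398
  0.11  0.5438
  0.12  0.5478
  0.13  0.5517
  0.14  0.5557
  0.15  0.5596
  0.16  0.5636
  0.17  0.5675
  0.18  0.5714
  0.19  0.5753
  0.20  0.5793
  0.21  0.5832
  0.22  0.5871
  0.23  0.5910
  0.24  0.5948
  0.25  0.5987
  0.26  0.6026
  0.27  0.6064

σ√T = 0.36 × 1.2247 = 0.4409
d₁ = [ln(416/426) + (0.067 − 0.055 + ½·0.36²)·1.5] / (σ√T) = (-0.0238 + 0.1152) / 0.4409 = 0.2074 ⇒ 0.21
d₂ = 0.2074 − 0.4409 = -0.2335 ⇒ -0.23
exp(−qT) = exp(−0.055·1.5) = 0.9208;  exp(−rT) = exp(−0.067·1.5) = 0.9044
N(−d₂) = N(0.23) = 0.5910;  N(−d₁) = N(-0.21) = 0.4168
P = 426·0.9044·0.5910 − 416·0.9208·0.4168 = 227.6972 − 159.6564 = 68.0408

68.04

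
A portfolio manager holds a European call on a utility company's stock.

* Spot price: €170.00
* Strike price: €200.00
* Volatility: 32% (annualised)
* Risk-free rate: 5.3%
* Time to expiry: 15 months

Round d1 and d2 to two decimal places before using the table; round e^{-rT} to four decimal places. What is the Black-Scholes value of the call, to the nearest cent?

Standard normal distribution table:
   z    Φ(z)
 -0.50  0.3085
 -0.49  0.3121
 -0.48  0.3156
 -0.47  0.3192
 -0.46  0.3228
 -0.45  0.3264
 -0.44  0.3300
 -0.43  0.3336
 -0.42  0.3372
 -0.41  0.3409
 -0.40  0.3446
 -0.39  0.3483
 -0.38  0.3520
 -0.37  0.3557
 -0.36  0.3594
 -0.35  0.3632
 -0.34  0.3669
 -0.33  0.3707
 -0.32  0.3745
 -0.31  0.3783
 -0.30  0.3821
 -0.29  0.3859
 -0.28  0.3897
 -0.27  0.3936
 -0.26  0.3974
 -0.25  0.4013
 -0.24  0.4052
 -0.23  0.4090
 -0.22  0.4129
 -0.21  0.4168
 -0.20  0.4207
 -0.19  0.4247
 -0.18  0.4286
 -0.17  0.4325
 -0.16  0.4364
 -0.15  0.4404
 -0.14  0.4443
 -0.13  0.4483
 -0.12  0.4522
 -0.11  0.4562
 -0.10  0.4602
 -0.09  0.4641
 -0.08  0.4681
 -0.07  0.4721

€17.80

T = 1.25;  σ√T = 0.3578
d₁ = [ln(170/200) + (0.053 + 0.32²/2)·1.25] / 0.3578 = [-0.1625 + 0.1303] / 0.3578 = -0.0902 ≈ -0.09
d₂ = d₁ − σ√T = -0.0902 − 0.3578 = -0.4480 ≈ -0.45
e^(−rT) = e^(−0.053·1.25) = 0.9359
C = 170·N(-0.09) − 200·0.9359·N(-0.45) = 170·0.4641 − 200·0.9359·0.3264 = 78.8970 − 61.0956 = 17.8014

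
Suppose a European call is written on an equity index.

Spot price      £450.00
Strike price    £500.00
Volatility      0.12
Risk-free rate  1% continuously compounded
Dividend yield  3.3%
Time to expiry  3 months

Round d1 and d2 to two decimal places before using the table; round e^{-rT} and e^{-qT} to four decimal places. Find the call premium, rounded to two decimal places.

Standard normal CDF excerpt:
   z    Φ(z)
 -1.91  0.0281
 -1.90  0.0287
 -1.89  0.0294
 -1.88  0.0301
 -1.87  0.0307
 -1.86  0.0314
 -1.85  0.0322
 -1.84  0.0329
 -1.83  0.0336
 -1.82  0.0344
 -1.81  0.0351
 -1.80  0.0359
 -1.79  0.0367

£0.34

T = 0.25;  σ√T = 0.0600
d₁ = [ln(450/500) + (0.01 − 0.033 + 0.12²/2)·0.25] / 0.0600 = [-0.1054 − 0.0040] / 0.0600 = -1.8218 → -1.82
d₂ = d₁ − σ√T = -1.8218 − 0.0600 = -1.8818 → -1.88
e^(−qT) = e^(−0.033·0.25) = 0.9918;  e^(−rT) = e^(−0.01·0.25) = 0.9975
C = 450·0.9918·N(-1.82) − 500·0.9975·N(-1.88) = 450·0.9918·0.0344 − 500·0.9975·0.0301 = 15.3531 − 15.0124 = 0.3407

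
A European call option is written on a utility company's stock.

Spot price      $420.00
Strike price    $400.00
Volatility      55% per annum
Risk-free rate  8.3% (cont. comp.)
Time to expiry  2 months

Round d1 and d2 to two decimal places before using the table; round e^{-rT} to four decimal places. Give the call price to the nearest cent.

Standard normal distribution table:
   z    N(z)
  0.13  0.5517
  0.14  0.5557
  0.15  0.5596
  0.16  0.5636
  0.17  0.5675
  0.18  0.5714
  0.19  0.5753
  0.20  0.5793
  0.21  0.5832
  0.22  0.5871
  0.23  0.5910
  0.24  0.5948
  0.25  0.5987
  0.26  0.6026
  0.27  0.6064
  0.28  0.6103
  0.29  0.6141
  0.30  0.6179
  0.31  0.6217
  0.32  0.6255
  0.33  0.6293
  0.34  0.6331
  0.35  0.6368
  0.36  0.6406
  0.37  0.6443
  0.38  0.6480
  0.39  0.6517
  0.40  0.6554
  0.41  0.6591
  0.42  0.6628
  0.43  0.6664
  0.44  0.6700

T = 0.1667;  σ√T = 0.2245
d₁ = [ln(420/400) + (0.083 + ½·0.55²)·0.1667] / (σ√T) = (0.0488 + 0.0390) / 0.2245 = 0.3912 ⇒ 0.39
d₂ = 0.3912 − 0.2245 = 0.1666 ⇒ 0.17
e^(−rT) = e^(−0.083·0.1667) = 0.9863
N(d₁) = N(0.39) = 0.6517;  N(d₂) = N(0.17) = 0.5675
C = 420·0.6517 − 400·0.9863·0.5675 = 273.7140 − 223.8901 = 49.8239

$49.82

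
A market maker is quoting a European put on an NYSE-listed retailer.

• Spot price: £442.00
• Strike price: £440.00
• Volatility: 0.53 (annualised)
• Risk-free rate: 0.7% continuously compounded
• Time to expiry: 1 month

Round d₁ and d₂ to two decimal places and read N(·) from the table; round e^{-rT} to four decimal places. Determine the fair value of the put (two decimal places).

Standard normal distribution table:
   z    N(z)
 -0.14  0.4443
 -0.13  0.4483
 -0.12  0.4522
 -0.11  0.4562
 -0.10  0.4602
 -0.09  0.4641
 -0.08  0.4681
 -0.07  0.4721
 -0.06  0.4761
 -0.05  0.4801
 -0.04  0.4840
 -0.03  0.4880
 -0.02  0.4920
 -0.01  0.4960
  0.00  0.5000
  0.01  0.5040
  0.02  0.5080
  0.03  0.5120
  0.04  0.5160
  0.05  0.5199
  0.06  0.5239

σ√T = 0.53·√0.08333 = 0.1530
d₁ = [ln(442/440) + (0.007 + 0.53²/2)·0.08333] / 0.1530 = [0.0045 + 0.0123] / 0.1530 = 0.1100 ≈ 0.11
d₂ = d₁ − σ√T = 0.1100 − 0.1530 = -0.0430 ≈ -0.04
e^(−rT) = e^(−0.007·0.08333) = 0.9994
N(−d₂) = N(0.04) = 0.5160;  N(−d₁) = N(-0.11) = 0.4562
P = 440·0.9994·0.5160 − 442·0.4562 = 226.9038 − 201.6404 = 25.2634

£25.26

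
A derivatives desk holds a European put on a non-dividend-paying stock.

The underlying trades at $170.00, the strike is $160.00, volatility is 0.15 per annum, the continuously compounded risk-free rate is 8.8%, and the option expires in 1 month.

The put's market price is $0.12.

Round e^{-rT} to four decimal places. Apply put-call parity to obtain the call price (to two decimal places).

e^(−rT) = e^(−0.088·0.08333) = 0.9927
Put-call parity: C − P = S − K·e^(−rT) = 170 − 160·0.9927 = 170 − 158.8320 = 11.1680
C = P + (C − P) = 0.12 + (11.1680) = 11.2880

$11.29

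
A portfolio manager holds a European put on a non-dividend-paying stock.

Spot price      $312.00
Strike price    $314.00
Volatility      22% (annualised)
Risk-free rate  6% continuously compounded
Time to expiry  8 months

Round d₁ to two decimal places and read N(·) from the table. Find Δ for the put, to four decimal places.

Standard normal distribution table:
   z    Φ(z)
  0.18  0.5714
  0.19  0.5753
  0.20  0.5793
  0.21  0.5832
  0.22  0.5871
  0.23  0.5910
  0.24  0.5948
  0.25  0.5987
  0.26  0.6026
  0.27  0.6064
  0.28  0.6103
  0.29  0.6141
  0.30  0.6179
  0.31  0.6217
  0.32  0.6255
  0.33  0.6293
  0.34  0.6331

-0.3897

T = 0.6667;  σ√T = 0.1796
ln(S/K) + (r + σ²/2)T = ln(312/314) + (0.06 + 0.22²/2)·0.6667 = -0.0064 + 0.0561 = 0.0497
d₁ = 0.0497 / 0.1796 = 0.2769 which rounds to 0.28
N(d₁) = N(0.28) = 0.6103
Δ_put = N(d₁) − 1 = 0.6103 − 1 = -0.3897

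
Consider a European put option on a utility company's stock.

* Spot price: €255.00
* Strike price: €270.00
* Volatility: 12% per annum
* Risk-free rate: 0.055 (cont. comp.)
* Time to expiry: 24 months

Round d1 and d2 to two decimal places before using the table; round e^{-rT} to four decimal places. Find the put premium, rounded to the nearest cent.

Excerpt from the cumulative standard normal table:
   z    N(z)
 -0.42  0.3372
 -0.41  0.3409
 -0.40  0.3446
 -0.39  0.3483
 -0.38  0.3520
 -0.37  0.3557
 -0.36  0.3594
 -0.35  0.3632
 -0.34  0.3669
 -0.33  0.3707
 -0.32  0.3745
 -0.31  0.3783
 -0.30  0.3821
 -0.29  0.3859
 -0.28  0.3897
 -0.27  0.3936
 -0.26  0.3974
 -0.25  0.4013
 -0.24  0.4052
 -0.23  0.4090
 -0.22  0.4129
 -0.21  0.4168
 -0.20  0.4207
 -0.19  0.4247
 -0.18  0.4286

€11.05

σ√T = 0.12 × 1.4142 = 0.1697
d₁ = [ln(255/270) + (0.055 + ½·0.12²)·2] / (σ√T) = (-0.0572 + 0.1244) / 0.1697 = 0.3962 → 0.40
d₂ = 0.3962 − 0.1697 = 0.2265 → 0.23
exp(−rT) = exp(−0.055·2) = 0.8958
P = 270·0.8958·N(-0.23) − 255·N(-0.40) = 270·0.8958·0.4090 − 255·0.3446 = 98.9232 − 87.8730 = 11.0502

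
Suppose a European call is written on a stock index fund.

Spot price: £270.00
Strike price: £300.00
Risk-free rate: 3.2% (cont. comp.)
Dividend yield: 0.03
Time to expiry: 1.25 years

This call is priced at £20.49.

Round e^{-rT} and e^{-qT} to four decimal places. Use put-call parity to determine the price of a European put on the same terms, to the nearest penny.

£48.67

exp(−qT) = exp(−0.03·1.25) = 0.9632;  exp(−rT) = exp(−0.032·1.25) = 0.9608
Put-call parity: C − P = S·e^(−qT) − K·e^(−rT) = 270·0.9632 − 300·0.9608 = 260.0640 − 288.2400 = -28.1760
P = C − (C − P) = 20.49 − (-28.1760) = 48.6660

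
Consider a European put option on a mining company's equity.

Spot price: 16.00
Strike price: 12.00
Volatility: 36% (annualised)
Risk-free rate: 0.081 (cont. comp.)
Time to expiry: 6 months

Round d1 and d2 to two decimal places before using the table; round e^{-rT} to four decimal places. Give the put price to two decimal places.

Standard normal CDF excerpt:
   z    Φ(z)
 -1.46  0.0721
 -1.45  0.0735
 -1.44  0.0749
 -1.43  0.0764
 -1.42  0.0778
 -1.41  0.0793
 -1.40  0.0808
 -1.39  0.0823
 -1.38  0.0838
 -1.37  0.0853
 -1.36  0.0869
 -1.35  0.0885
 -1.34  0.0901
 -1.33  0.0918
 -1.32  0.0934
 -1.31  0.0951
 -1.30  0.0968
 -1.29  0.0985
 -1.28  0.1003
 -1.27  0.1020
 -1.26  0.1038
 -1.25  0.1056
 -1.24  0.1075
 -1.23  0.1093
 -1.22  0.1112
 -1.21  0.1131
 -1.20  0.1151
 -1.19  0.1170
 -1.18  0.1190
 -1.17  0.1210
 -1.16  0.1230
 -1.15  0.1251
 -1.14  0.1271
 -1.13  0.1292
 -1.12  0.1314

T = 0.5;  σ√T = 0.2546
d₁ = [ln(16/12) + (0.081 + ½·0.36²)·0.5] / (σ√T) = (0.2877 + 0.0729) / 0.2546 = 1.4165 ≈ 1.42
d₂ = 1.4165 − 0.2546 = 1.1619 ≈ 1.16
exp(−rT) = exp(−0.081·0.5) = 0.9603
N(−d₂) = N(-1.16) = 0.1230;  N(−d₁) = N(-1.42) = 0.0778
P = 12·0.9603·0.1230 − 16·0.0778 = 1.4174 − 1.2448 = 0.1726

0.17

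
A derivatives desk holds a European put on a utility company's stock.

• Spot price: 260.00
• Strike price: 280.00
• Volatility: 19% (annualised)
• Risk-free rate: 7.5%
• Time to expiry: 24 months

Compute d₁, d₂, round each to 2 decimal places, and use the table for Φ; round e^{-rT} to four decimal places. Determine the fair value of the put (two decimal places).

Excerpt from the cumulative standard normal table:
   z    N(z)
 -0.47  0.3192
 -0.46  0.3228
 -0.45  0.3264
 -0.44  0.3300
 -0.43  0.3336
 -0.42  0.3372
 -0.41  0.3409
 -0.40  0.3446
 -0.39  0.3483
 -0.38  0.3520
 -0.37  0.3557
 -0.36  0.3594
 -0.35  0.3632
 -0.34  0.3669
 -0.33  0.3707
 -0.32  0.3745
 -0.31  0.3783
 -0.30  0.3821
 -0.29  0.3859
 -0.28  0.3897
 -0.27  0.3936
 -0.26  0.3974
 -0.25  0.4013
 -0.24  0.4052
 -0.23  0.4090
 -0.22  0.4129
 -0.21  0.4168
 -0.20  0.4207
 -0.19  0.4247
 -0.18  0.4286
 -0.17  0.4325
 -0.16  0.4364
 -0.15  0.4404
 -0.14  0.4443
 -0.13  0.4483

18.46

σ√T = 0.19 × 1.4142 = 0.2687
d₁ = [ln(260/280) + (0.075 + 0.19²/2)·2] / 0.2687 = [-0.0741 + 0.1861] / 0.2687 = 0.4168 ⇒ 0.42
d₂ = d₁ − σ√T = 0.4168 − 0.2687 = 0.1481 ⇒ 0.15
e^(−rT) = e^(−0.075·2) = 0.8607
N(−d₂) = N(-0.15) = 0.4404;  N(−d₁) = N(-0.42) = 0.3372
P = 280·0.8607·0.4404 − 260·0.3372 = 106.1346 − 87.6720 = 18.4626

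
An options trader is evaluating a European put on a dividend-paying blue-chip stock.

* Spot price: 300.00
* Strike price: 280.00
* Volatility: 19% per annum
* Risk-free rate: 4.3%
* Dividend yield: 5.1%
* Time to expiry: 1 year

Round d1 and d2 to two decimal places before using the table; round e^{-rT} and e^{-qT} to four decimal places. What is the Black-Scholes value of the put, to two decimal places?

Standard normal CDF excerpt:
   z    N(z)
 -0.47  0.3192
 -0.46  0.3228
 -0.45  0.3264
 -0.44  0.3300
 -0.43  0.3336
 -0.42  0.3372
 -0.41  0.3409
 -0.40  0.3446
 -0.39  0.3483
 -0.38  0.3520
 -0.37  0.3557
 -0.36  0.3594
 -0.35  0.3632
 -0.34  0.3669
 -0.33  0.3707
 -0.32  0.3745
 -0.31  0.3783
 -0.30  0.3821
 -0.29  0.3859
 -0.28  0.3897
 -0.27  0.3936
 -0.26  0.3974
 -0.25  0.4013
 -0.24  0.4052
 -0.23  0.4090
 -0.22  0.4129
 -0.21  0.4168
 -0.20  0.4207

13.57

σ√T = 0.19 × 1.0000 = 0.1900
ln(S/K) + (r − q + σ²/2)T = ln(300/280) + (0.043 − 0.051 + 0.19²/2)·1 = 0.0690 + 0.0100 = 0.0790
d₁ = 0.0790 / 0.1900 = 0.4160 → 0.42
d₂ = d₁ − σ√T = 0.4160 − 0.1900 = 0.2260 → 0.23
e^(−qT) = e^(−0.051·1) = 0.9503;  e^(−rT) = e^(−0.043·1) = 0.9579
P = 280·0.9579·N(-0.23) − 300·0.9503·N(-0.42) = 280·0.9579·0.4090 − 300·0.9503·0.3372 = 109.6987 − 96.1323 = 13.5664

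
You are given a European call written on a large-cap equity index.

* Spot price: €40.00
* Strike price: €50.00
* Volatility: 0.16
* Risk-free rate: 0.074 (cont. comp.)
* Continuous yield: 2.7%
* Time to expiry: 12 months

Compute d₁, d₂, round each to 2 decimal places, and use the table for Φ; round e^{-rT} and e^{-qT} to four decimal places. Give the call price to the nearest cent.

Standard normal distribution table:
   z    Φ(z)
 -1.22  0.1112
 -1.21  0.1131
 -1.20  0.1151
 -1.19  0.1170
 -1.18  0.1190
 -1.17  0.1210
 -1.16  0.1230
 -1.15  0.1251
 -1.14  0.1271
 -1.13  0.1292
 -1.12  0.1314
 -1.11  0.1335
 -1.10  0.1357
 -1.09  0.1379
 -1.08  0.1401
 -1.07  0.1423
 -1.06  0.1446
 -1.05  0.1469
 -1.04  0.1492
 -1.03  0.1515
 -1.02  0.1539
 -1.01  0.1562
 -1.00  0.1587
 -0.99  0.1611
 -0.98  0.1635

€0.47

σ√T = 0.16 × 1.0000 = 0.1600
d₁ = [ln(40/50) + (0.074 − 0.027 + 0.16²/2)·1] / 0.1600 = [-0.2231 + 0.0598] / 0.1600 = -1.0209 ≈ -1.02
d₂ = d₁ − σ√T = -1.0209 − 0.1600 = -1.1809 ≈ -1.18
e^(−qT) = e^(−0.027·1) = 0.9734;  e^(−rT) = e^(−0.074·1) = 0.9287
N(d₁) = N(-1.02) = 0.1539;  N(d₂) = N(-1.18) = 0.1190
C = 40·0.9734·0.1539 − 50·0.9287·0.1190 = 5.9923 − 5.5258 = 0.4665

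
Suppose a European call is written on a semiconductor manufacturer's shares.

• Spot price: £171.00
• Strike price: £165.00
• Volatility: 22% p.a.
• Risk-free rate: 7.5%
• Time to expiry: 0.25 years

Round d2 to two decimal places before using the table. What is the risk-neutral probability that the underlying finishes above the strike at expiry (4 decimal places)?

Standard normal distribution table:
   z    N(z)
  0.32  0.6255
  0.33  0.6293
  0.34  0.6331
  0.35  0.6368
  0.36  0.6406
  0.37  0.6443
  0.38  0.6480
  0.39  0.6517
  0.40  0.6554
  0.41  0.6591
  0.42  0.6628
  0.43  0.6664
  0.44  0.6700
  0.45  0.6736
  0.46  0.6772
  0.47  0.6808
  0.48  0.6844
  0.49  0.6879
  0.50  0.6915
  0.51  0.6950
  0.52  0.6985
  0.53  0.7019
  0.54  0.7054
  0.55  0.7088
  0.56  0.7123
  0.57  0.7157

T = 0.25;  σ√T = 0.1100
d₁ = [ln(171/165) + (0.075 + 0.22²/2)·0.25] / 0.1100 = [0.0357 + 0.0248] / 0.1100 = 0.5502 → 0.55
d₂ = d₁ − σ√T = 0.5502 − 0.1100 = 0.4402 → 0.44
Risk-neutral Pr[S_T > K] = N(d₂) = N(0.44) = 0.6700

0.6700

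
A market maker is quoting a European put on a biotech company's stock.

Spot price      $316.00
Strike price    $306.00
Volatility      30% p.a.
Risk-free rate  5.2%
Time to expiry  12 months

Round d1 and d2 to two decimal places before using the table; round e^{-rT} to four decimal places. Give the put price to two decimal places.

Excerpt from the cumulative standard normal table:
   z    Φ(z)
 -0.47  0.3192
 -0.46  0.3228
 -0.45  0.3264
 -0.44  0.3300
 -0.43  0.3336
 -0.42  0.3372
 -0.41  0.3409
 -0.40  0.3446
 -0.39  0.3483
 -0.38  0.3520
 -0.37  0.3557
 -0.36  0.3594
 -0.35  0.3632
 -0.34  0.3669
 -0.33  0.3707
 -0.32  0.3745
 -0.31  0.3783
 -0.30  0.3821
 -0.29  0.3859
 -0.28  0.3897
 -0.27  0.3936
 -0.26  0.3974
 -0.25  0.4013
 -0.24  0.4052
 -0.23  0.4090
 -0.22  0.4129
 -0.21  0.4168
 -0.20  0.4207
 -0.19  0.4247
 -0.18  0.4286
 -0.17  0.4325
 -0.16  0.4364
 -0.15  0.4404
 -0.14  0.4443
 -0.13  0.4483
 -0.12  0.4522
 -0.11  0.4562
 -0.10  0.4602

$24.81

σ√T = 0.3 × 1.0000 = 0.3000
d₁ = [ln(316/306) + (0.052 + 0.3²/2)·1] / 0.3000 = [0.0322 + 0.0970] / 0.3000 = 0.4305 → 0.43
d₂ = d₁ − σ√T = 0.4305 − 0.3000 = 0.1305 → 0.13
exp(−rT) = exp(−0.052·1) = 0.9493
P = 306·0.9493·N(-0.13) − 316·N(-0.43) = 306·0.9493·0.4483 − 316·0.3336 = 130.2248 − 105.4176 = 24.8072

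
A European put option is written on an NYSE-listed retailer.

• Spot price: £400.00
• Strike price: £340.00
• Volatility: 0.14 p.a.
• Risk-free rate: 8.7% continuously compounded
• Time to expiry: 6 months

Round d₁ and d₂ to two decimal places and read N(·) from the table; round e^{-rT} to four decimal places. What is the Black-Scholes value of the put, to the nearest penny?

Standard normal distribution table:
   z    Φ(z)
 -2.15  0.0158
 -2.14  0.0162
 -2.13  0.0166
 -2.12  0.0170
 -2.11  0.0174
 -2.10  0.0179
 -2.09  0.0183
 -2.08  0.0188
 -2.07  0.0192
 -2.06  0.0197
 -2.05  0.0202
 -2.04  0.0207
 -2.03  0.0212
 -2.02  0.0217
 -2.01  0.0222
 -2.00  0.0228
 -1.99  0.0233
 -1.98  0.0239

£0.26

σ√T = 0.14·√0.5 = 0.0990
d₁ = [ln(400/340) + (0.087 + ½·0.14²)·0.5] / (σ√T) = (0.1625 + 0.0484) / 0.0990 = 2.1306 → 2.13
d₂ = 2.1306 − 0.0990 = 2.0316 → 2.03
exp(−rT) = exp(−0.087·0.5) = 0.9574
N(−d₂) = N(-2.03) = 0.0212;  N(−d₁) = N(-2.13) = 0.0166
P = 340·0.9574·0.0212 − 400·0.0166 = 6.9009 − 6.6400 = 0.2609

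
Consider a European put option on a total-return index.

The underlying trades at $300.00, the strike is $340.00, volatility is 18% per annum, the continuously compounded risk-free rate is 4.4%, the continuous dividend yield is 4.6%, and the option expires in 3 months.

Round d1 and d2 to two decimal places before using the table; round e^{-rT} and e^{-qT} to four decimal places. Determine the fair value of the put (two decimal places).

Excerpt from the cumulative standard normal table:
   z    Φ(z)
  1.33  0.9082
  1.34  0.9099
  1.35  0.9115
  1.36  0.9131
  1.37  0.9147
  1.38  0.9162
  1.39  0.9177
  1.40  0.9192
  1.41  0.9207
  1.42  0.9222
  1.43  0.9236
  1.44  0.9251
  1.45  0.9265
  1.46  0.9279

σ√T = 0.18·√0.25 = 0.0900
d₁ = [ln(300/340) + (0.044 − 0.046 + ½·0.18²)·0.25] / (σ√T) = (-0.1252 + 0.0035) / 0.0900 = -1.3513 → -1.35
d₂ = -1.3513 − 0.0900 = -1.4413 → -1.44
e^(−qT) = e^(−0.046·0.25) = 0.9886;  e^(−rT) = e^(−0.044·0.25) = 0.9891
P = 340·0.9891·N(1.44) − 300·0.9886·N(1.35) = 340·0.9891·0.9251 − 300·0.9886·0.9115 = 311.1056 − 270.3327 = 40.7729

$40.77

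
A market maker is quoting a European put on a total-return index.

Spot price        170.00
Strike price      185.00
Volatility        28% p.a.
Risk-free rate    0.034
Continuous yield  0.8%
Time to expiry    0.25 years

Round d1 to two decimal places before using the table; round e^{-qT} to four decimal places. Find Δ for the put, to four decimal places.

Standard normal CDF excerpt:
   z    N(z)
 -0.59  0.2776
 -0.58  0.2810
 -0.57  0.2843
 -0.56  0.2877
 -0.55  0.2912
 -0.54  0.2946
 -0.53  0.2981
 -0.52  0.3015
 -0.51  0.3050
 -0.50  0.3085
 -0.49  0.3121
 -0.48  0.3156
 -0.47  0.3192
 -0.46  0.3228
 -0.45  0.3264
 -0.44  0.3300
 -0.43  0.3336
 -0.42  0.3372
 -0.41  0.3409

-0.6865

σ√T = 0.28 × 0.5000 = 0.1400
d₁ = [ln(170/185) + (0.034 − 0.008 + 0.28²/2)·0.25] / 0.1400 = [-0.0846 + 0.0163] / 0.1400 = -0.4876 ⇒ -0.49
N(d₁) = N(-0.49) = 0.3121
Δ_put = e^(−qT)·(N(d₁) − 1) = 0.9980·(0.3121 − 1) = -0.6865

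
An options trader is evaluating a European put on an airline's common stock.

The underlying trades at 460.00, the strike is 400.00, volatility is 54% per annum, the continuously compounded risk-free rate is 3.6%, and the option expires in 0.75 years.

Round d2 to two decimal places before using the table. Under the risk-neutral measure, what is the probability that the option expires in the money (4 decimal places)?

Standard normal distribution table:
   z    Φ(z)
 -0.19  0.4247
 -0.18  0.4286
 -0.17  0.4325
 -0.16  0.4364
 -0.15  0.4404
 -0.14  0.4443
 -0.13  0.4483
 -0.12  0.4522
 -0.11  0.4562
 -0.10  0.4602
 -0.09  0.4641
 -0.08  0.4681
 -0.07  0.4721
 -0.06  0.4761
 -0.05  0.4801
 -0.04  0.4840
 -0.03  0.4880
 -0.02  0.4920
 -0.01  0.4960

0.4522

T = 0.75;  σ√T = 0.4677
ln(S/K) + (r + σ²/2)T = ln(460/400) + (0.036 + 0.54²/2)·0.75 = 0.1398 + 0.1364 = 0.2761
d₁ = 0.2761 / 0.4677 = 0.5904 ⇒ 0.59
d₂ = d₁ − σ√T = 0.5904 − 0.4677 = 0.1228 ⇒ 0.12
Risk-neutral Pr[S_T < K] = N(−d₂) = N(-0.12) = 0.4522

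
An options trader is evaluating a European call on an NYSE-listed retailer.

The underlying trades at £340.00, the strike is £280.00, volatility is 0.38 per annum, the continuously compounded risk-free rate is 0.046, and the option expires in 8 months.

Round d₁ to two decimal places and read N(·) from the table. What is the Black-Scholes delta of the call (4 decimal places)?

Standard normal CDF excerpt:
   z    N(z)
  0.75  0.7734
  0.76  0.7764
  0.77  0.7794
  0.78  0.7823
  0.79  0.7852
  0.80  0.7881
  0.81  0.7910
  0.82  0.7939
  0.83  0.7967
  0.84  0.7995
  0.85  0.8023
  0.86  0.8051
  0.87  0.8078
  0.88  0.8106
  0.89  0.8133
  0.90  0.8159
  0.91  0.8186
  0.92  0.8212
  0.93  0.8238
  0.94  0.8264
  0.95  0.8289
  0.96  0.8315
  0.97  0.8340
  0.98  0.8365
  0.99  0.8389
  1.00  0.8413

σ√T = 0.38 × 0.8165 = 0.3103
d₁ = [ln(340/280) + (0.046 + ½·0.38²)·0.6667] / (σ√T) = (0.1942 + 0.0788) / 0.3103 = 0.8797 ≈ 0.88
N(d₁) = N(0.88) = 0.8106
Δ_call = N(d₁) = 0.8106

0.8106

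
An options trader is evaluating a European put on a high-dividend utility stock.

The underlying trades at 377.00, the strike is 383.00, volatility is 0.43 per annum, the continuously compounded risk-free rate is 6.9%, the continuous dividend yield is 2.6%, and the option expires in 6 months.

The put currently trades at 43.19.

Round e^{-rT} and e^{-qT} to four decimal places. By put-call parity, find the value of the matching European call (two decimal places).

45.31

exp(−qT) = exp(−0.026·0.5) = 0.9871;  exp(−rT) = exp(−0.069·0.5) = 0.9661
Put-call parity: C − P = S·e^(−qT) − K·e^(−rT) = 377·0.9871 − 383·0.9661 = 372.1367 − 370.0163 = 2.1204
C = P + (C − P) = 43.19 + (2.1204) = 45.3104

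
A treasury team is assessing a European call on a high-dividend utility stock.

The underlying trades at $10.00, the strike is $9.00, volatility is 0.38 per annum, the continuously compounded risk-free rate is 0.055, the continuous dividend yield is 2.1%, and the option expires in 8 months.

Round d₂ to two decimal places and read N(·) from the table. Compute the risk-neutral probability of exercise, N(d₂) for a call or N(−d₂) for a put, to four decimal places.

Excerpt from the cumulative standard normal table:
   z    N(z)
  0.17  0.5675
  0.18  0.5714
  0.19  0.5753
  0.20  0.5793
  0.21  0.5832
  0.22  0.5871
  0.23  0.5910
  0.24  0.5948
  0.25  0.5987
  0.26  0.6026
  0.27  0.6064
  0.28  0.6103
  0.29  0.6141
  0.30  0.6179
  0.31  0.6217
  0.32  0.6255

0.6026

σ√T = 0.38·√0.6667 = 0.3103
d₁ = [ln(10/9) + (0.055 − 0.021 + 0.38²/2)·0.6667] / 0.3103 = [0.1054 + 0.0708] / 0.3103 = 0.5678 → 0.57
d₂ = d₁ − σ√T = 0.5678 − 0.3103 = 0.2575 → 0.26
Risk-neutral Pr[S_T > K] = N(d₂) = N(0.26) = 0.6026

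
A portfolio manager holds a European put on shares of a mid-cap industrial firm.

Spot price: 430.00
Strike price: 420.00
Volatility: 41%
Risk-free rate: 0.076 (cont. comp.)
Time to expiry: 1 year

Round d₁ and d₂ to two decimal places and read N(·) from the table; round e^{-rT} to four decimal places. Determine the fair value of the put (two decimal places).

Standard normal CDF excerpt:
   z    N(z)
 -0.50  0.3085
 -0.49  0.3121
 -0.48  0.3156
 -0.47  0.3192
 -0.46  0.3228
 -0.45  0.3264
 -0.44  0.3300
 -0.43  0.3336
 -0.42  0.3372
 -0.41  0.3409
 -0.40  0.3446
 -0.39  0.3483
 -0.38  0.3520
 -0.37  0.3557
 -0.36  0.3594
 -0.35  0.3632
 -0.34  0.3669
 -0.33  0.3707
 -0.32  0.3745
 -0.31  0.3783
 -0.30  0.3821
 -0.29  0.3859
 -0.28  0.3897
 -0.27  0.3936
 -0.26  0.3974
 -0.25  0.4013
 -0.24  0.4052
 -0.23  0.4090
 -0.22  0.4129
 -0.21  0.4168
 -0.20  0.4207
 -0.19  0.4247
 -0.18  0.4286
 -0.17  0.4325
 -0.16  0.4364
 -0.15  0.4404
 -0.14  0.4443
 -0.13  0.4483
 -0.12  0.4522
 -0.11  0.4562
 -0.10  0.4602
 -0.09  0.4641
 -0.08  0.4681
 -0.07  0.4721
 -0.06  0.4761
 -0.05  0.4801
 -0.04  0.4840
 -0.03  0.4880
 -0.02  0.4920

48.05

σ√T = 0.41·√1 = 0.4100
d₁ = [ln(430/420) + (0.076 + 0.41²/2)·1] / 0.4100 = [0.0235 + 0.1600] / 0.4100 = 0.4478 ≈ 0.45
d₂ = d₁ − σ√T = 0.4478 − 0.4100 = 0.0378 ≈ 0.04
exp(−rT) = exp(−0.076·1) = 0.9268
N(−d₂) = N(-0.04) = 0.4840;  N(−d₁) = N(-0.45) = 0.3264
P = 420·0.9268·0.4840 − 430·0.3264 = 188.3999 − 140.3520 = 48.0479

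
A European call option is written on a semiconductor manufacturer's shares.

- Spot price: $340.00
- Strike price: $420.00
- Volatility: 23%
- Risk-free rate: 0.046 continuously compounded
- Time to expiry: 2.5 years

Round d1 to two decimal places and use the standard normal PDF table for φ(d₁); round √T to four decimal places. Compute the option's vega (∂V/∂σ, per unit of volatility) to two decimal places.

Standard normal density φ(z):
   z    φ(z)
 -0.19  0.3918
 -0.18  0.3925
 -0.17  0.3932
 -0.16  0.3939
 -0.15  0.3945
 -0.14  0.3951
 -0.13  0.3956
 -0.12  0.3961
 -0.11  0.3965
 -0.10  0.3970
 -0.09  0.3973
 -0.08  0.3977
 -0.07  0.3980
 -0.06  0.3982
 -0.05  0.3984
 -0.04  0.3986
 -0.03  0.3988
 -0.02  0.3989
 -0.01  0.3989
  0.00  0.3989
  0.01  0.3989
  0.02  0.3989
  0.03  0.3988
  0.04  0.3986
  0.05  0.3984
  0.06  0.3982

T = 2.5;  σ√T = 0.3637
ln(S/K) + (r + σ²/2)T = ln(340/420) + (0.046 + 0.23²/2)·2.5 = -0.2113 + 0.1811 = -0.0302
d₁ = -0.0302 / 0.3637 = -0.0830 → -0.08
√T = √2.5 = 1.5811
φ(d₁) = φ(-0.08) = 0.3977
vega = S·φ(d₁)·√T = 340·0.3977·1.5811 = 213.7932

213.79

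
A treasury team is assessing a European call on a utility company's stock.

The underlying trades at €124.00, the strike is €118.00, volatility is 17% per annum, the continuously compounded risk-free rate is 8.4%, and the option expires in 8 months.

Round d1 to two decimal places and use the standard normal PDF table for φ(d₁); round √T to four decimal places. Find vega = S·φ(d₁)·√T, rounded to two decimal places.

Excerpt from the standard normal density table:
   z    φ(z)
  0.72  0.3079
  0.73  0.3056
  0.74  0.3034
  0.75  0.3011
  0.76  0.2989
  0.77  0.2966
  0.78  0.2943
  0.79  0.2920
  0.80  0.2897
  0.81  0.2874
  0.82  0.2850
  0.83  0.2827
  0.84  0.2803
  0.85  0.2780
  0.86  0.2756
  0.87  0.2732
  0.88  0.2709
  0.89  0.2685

σ√T = 0.17·√0.6667 = 0.1388
d₁ = [ln(124/118) + (0.084 + ½·0.17²)·0.6667] / (σ√T) = (0.0496 + 0.0656) / 0.1388 = 0.8302 which rounds to 0.83
√T = √0.6667 = 0.8165
φ(d₁) = φ(0.83) = 0.2827
vega = S·φ(d₁)·√T = 124·0.2827·0.8165 = 28.6222

28.62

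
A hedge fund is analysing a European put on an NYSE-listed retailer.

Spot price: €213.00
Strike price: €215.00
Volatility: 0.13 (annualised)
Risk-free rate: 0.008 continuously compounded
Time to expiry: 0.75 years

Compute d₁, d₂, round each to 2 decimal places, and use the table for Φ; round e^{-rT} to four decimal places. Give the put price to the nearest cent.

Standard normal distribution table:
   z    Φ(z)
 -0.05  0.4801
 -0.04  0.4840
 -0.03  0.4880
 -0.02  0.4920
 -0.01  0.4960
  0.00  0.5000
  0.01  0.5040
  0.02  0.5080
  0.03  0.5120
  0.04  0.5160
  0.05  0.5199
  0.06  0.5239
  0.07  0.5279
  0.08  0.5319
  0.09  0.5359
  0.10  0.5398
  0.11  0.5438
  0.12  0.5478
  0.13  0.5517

σ√T = 0.13 × 0.8660 = 0.1126
ln(S/K) + (r + σ²/2)T = ln(213/215) + (0.008 + 0.13²/2)·0.75 = -0.0093 + 0.0123 = 0.0030
d₁ = 0.0030 / 0.1126 = 0.0266 → 0.03
d₂ = d₁ − σ√T = 0.0266 − 0.1126 = -0.0860 → -0.09
exp(−rT) = exp(−0.008·0.75) = 0.9940
P = 215·0.9940·N(0.09) − 213·N(-0.03) = 215·0.9940·0.5359 − 213·0.4880 = 114.5272 − 103.9440 = 10.5832

€10.58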